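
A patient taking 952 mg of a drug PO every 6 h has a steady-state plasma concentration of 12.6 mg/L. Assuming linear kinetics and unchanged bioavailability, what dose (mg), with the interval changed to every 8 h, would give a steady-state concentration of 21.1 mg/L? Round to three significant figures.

For first-order elimination, Css ∝ F·D/(CL·τ); F and CL are unchanged, so Css ∝ D/τ.
D₂ = D₁ × (Css,target / Css,current) × (τ₂/τ₁) = 952 × (21.1/12.6) × (8/6) = 2126 mg

2130 mg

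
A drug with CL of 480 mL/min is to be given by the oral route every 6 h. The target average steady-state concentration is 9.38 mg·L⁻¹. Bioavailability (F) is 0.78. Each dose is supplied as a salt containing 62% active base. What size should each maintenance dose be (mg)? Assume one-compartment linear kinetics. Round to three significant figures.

CL = 480 mL/min = 480 × 0.06 = 28.80 L/h
At steady state, dose per interval replaces the amount cleared in that interval: F·S·D/τ = CL·Css.
D = CL × Css × τ / F / S = 28.80 × 9.38 × 6 / 0.78 / 0.62 = 3352 mg

3350 mg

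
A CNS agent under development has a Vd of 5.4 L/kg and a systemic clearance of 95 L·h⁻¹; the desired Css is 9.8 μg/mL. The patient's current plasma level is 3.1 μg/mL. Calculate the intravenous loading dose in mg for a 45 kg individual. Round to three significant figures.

Vd(total) = 45 kg × 5.4 L/kg = 243.0 L
Loading dose depends on Vd (not clearance): it fills the distribution volume.
Concentration deficit ΔC = 9.8 − 3.1 = 6.700 mg/L
LD = Vd × ΔC = 243.0 × 6.700 = 1628 mg

1630 mg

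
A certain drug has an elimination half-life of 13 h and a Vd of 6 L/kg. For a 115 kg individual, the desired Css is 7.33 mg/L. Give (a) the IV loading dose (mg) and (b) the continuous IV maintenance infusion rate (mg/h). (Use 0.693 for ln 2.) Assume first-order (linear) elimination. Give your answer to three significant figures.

(a) 5060 mg; (b) 270 mg/h

Total Vd = 6 × 115 = 690.0 L
LD = Vd × C = 690.0 × 7.33 = 5058 mg
CL = 0.693 × Vd / t½ = 0.693 × 690.0 / 13 = 36.78 L/h
Infusion rate = CL × Css = 36.78 × 7.33 = 269.6 mg/h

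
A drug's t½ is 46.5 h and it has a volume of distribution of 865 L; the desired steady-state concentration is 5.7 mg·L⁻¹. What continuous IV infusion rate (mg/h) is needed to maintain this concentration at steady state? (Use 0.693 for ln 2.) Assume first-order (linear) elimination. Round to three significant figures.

73.5 mg/h

CL = 0.693 × Vd / t½ = 0.693 × 865.0 / 46.5 = 12.89 L/h
Infusion rate = CL × Css = 12.89 × 5.7 = 73.47 mg/h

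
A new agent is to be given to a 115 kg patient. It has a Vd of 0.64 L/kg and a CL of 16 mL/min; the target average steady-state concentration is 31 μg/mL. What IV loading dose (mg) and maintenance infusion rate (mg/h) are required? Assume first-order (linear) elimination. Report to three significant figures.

(a) 2280 mg; (b) 29.8 mg/h

Vd = 0.64 L/kg × 115 kg = 73.60 L
Loading: fill Vd to C_target → 73.60 L × 31 mg/L = 2282 mg
CL = 16 mL/min = 16 × 0.06 = 0.9600 L/h
Infusion rate = 0.9600 L/h × 31 mg/L = 29.76 mg/h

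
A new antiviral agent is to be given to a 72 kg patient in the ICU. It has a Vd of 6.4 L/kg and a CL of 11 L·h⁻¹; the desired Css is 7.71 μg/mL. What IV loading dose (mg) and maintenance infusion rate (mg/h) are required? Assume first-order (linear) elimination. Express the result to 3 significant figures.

Vd(total) = 72 kg × 6.4 L/kg = 460.8 L
Loading dose = Vd × C = 460.8 × 7.71 = 3553 mg
Maintenance infusion rate = CL × Css = 11.00 × 7.71 = 84.81 mg/h

(a) 3550 mg; (b) 84.8 mg/h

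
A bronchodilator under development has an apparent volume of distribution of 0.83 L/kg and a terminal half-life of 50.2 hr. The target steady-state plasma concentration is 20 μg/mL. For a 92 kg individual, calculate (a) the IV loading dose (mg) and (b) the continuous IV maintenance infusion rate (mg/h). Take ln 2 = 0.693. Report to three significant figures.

Total Vd = 0.83 × 92 = 76.36 L
LD = Vd × C = 76.36 × 20 = 1527 mg
CL = 0.693 × Vd / t½ = 0.693 × 76.36 / 50.2 = 1.054 L/h
Infusion rate = CL × Css = 1.054 × 20 = 21.08 mg/h

(a) 1530 mg; (b) 21.1 mg/h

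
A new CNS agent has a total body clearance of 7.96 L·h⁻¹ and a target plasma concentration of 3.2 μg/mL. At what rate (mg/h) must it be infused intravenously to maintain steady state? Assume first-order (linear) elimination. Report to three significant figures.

25.5 mg/h

Infusion rate = CL · Css = 7.960 L/h × 3.2 mg/L = 25.47 mg/h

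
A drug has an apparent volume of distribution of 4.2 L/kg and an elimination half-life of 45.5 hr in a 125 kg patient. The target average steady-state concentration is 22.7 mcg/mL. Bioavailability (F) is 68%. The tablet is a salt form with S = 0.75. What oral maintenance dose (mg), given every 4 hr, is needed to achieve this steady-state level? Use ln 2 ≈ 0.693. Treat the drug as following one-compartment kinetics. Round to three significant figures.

1420 mg

Vd = 4.2 L/kg × 125 kg = 525.0 L
CL = 0.693 × Vd / t½ = 0.693 × 525.0 / 45.5 = 7.996 L/h
D = CL × Css × τ / F / S = 7.996 × 22.7 × 4 / 0.68 / 0.75 = 1424 mg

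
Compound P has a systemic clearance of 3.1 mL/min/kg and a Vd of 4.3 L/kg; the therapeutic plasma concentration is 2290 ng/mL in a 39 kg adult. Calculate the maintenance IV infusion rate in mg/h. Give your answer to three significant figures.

16.6 mg/h

CL = 3.1 mL/min/kg × 39 kg = 120.9 mL/min = 120.9 × 60/1000 = 7.254 L/h
C = 2290 ng/mL = 2.290 mg/L
R₀ = 7.254 × 2.29 = 16.61 mg/h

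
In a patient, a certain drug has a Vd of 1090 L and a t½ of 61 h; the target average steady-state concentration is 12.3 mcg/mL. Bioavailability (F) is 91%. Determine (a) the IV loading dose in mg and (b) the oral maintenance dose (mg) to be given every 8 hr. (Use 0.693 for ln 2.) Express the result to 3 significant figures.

LD = Vd × C = 1090 × 12.3 = 13410 mg
CL = 0.693 × Vd / t½ = 0.693 × 1090 / 61 = 12.38 L/h
D = CL × Css × τ / F = 12.38 × 12.3 × 8 / 0.91 = 1339 mg

(a) 13400 mg; (b) 1340 mg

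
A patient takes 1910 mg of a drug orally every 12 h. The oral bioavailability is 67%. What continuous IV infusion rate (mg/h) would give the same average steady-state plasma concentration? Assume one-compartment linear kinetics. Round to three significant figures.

107 mg/h

Equivalent systemic input: infusion rate = F·D/τ.
Rate = 0.67 × 1910 / 12 = 106.6 mg/h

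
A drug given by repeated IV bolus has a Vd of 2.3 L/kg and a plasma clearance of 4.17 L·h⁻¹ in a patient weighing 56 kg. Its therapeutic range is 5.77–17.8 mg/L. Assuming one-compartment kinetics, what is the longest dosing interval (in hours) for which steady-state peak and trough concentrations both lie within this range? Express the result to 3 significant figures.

34.8 h

Total Vd = 2.3 × 56 = 128.8 L
k = CL / Vd = 4.170 / 128.8 = 0.03238 h⁻¹
Between IV bolus doses, concentration decays as C = C₀·e^(−kτ), so C_peak/C_trough = e^(kτ).
τ_max = ln(C_peak/C_trough) / k = ln(17.8/5.77) / 0.03238 = 1.127 / 0.03238 = 34.81 h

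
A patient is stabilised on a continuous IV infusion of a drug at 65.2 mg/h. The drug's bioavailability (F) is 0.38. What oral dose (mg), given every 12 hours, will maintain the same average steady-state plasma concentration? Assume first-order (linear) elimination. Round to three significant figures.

2060 mg

To maintain the same Css, the systemic dosing rate must be unchanged: F·D/τ = infusion rate.
D = rate × τ / F = 65.2 × 12 / 0.38 = 2059 mg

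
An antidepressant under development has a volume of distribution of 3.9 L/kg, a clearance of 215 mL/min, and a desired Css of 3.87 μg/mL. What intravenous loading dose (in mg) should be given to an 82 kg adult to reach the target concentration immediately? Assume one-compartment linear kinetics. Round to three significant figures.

Vd = 3.9 L/kg × 82 kg = 319.8 L
The loading dose fills Vd to the target concentration; clearance is irrelevant here.
LD = Vd × C = 319.8 × 3.870 = 1238 mg

1240 mg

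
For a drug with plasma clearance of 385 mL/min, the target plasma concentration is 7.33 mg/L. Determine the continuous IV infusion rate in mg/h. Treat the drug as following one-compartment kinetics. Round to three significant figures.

CL = 385 mL/min × 60/1000 = 23.10 L/h
At steady state, infusion rate equals elimination rate: rate in = CL × Css.
Rate = CL × Css = 23.10 × 7.33 = 169.3 mg/h

169 mg/h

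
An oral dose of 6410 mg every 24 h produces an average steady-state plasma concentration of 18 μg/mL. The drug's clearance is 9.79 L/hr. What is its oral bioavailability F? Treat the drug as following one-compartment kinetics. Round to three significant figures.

F·D/τ = CL·Css at steady state → F = CL·Css·τ / D.
F = 9.79 × 18 × 24 / 6410 = 0.660

0.660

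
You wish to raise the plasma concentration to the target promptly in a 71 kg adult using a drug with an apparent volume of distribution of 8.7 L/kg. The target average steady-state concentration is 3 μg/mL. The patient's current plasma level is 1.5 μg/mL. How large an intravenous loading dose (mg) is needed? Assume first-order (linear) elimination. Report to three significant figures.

Vd = 8.7 L/kg × 71 kg = 617.7 L
Concentration deficit ΔC = 3 − 1.5 = 1.500 mg/L
LD = Vd × ΔC = 617.7 × 1.500 = 926.6 mg

927 mg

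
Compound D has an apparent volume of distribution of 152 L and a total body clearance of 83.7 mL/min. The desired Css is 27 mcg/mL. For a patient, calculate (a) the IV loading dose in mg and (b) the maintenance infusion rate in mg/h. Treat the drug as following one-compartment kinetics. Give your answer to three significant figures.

Loading dose = Vd × C = 152.0 × 27 = 4104 mg
CL = 83.7 mL/min × 60/1000 = 5.022 L/h
Maintenance: replace elimination → rate = CL × Css = 5.022 × 27 = 135.6 mg/h

(a) 4100 mg; (b) 136 mg/h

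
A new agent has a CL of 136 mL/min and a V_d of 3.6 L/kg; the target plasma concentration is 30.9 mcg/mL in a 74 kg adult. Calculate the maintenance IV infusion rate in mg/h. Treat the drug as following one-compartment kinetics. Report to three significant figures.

252 mg/h

CL = 136 mL/min = 136 × 0.06 = 8.160 L/h
Infusion rate = CL · Css = 8.160 L/h × 30.9 mg/L = 252.1 mg/h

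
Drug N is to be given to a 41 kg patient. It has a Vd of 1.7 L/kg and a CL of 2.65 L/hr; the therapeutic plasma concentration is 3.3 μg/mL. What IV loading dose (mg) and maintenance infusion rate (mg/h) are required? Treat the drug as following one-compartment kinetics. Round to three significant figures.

Vd = 1.7 L/kg × 41 kg = 69.70 L
Loading dose = Vd × C = 69.70 × 3.3 = 230.0 mg
Maintenance: replace elimination → rate = CL × Css = 2.650 × 3.3 = 8.745 mg/h

(a) 230 mg; (b) 8.75 mg/h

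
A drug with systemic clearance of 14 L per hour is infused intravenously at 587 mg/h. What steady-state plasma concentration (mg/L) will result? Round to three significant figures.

Css = rate / CL = 587 / 14.00 = 41.93 mg/L

41.9 mg/L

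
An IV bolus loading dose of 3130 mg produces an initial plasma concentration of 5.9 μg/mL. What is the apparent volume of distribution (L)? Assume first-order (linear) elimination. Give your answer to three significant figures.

Immediately after an IV bolus, C₀ = Dose / Vd, so Vd = Dose / C₀.
Vd = 3130 / 5.9 = 530.5 L

531 L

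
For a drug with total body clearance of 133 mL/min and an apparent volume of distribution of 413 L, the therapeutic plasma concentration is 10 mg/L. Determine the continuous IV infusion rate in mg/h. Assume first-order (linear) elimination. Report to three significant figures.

CL = 133 mL/min × 60/1000 = 7.980 L/h
At steady state, infusion rate equals elimination rate: rate in = CL × Css.
Rate = CL × Css = 7.980 × 10 = 79.80 mg/h

79.8 mg/h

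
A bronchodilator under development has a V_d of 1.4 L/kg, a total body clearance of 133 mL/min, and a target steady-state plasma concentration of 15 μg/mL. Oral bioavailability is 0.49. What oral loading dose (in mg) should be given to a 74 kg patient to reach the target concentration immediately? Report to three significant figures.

3170 mg

Vd = 1.4 L/kg × 74 kg = 103.6 L
LD is governed by Vd — clearance does not enter the loading-dose calculation.
LD = Vd × C / F = 103.6 × 15.00 / 0.49 = 3171 mg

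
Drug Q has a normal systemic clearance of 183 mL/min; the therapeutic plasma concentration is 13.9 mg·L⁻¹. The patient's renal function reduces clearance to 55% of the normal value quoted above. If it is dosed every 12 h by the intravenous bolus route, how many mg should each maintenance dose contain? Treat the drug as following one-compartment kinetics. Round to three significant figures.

Convert clearance: 183 mL/min × 60 min/h ÷ 1000 mL/L = 10.98 L/h
Patient clearance = 0.55 × 10.98 = 6.039 L/h
D = CL × Css × τ = 6.039 × 13.9 × 12 = 1007 mg

1010 mg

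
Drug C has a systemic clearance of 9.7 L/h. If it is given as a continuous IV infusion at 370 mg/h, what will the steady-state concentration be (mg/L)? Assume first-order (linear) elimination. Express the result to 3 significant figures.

Css = rate / CL = 370 / 9.700 = 38.14 mg/L

38.1 mg/L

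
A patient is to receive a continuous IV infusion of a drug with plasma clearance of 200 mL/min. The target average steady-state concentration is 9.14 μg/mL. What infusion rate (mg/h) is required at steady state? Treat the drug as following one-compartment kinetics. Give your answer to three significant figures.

110 mg/h

CL = 200 mL/min × 60/1000 = 12.00 L/h
R₀ = 12.00 × 9.14 = 109.7 mg/h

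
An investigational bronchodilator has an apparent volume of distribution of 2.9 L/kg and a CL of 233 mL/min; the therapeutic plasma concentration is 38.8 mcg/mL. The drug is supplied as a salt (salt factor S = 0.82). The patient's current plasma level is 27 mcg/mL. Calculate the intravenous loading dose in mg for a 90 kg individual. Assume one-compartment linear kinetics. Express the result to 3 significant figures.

3760 mg

Total Vd = 2.9 × 90 = 261.0 L
Loading dose depends on Vd (not clearance): it fills the distribution volume.
Concentration deficit ΔC = 38.8 − 27 = 11.80 mg/L
LD = Vd × ΔC / S = 261.0 × 11.80 / 0.82 = 3756 mg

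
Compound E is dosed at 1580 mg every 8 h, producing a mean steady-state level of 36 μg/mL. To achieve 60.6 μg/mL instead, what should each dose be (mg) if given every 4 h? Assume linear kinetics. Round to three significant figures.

1330 mg

For first-order elimination, Css ∝ F·D/(CL·τ); F and CL are unchanged, so Css ∝ D/τ.
D₂ = D₁ × (Css,target / Css,current) × (τ₂/τ₁) = 1580 × (60.6/36) × (4/8) = 1330 mg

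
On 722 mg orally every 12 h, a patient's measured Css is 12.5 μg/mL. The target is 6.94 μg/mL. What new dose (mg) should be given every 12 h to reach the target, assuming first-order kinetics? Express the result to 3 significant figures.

For first-order elimination, Css ∝ F·D/(CL·τ); F and CL are unchanged, so Css ∝ D/τ.
D₂ = D₁ × (Css,target / Css,current) = 722 × 6.94/12.5 = 400.9 mg

401 mg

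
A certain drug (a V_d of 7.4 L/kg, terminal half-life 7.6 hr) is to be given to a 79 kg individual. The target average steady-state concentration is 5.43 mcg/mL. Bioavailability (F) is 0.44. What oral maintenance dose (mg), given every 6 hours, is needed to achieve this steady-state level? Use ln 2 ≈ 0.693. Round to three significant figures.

3950 mg

Total Vd = 7.4 × 79 = 584.6 L
CL = 0.693 × Vd / t½ = 0.693 × 584.6 / 7.6 = 53.31 L/h
D = CL × Css × τ / F = 53.31 × 5.43 × 6 / 0.44 = 3947 mg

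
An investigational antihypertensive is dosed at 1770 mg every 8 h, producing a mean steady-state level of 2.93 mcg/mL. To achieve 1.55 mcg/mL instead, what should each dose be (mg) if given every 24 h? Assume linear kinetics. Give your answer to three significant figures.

With linear kinetics, Css is proportional to dose rate (D/τ) at fixed clearance.
D₂ = D₁ × (Css,target / Css,current) × (τ₂/τ₁) = 1770 × (1.55/2.93) × (24/8) = 2809 mg

2810 mg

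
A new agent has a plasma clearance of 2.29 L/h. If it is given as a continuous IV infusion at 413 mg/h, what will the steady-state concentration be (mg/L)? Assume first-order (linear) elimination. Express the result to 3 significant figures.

Css = rate / CL = 413 / 2.290 = 180.3 mg/L

180 mg/L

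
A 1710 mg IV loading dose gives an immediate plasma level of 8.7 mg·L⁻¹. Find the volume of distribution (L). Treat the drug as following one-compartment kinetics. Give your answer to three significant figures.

Immediately after an IV bolus, C₀ = Dose / Vd, so Vd = Dose / C₀.
Vd = 1710 / 8.7 = 196.6 L

197 L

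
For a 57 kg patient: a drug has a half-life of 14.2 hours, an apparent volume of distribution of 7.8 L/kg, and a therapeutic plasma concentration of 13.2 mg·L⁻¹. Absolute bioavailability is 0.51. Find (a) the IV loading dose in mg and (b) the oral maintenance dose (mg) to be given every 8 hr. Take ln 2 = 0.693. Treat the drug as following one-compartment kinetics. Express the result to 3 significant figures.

(a) 5870 mg; (b) 4490 mg

Vd(total) = 57 kg × 7.8 L/kg = 444.6 L
LD = Vd × C = 444.6 × 13.2 = 5869 mg
CL = 0.693 × Vd / t½ = 0.693 × 444.6 / 14.2 = 21.70 L/h
D = CL × Css × τ / F = 21.70 × 13.2 × 8 / 0.51 = 4493 mg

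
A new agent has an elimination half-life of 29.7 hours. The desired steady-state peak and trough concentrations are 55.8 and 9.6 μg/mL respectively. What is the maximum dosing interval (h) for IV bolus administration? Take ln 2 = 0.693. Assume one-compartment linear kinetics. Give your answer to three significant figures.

k = 0.693 / t½ = 0.693 / 29.7 = 0.02333 h⁻¹
Between IV bolus doses, concentration decays as C = C₀·e^(−kτ), so C_peak/C_trough = e^(kτ).
τ_max = ln(C_peak/C_trough) / k = ln(55.8/9.6) / 0.02333 = 1.760 / 0.02333 = 75.44 h

75.4 h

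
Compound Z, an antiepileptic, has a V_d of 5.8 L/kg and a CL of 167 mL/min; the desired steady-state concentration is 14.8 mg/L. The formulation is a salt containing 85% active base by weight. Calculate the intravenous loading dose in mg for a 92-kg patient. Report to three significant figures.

9290 mg

Vd(total) = 92 kg × 5.8 L/kg = 533.6 L
LD = Vd × C / S = 533.6 × 14.80 / 0.85 = 9291 mg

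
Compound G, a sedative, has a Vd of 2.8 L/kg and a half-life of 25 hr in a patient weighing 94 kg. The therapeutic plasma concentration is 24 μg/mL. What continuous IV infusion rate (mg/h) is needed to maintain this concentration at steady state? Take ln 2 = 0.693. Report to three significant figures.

Vd(total) = 94 kg × 2.8 L/kg = 263.2 L
CL = 0.693 × Vd / t½ = 0.693 × 263.2 / 25 = 7.296 L/h
Infusion rate = CL × Css = 7.296 × 24 = 175.1 mg/h

175 mg/h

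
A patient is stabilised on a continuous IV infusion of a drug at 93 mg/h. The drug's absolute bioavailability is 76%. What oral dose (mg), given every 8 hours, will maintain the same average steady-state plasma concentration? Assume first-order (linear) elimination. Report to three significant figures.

979 mg

To maintain the same Css, the systemic dosing rate must be unchanged: F·D/τ = infusion rate.
D = rate × τ / F = 93 × 8 / 0.76 = 978.9 mg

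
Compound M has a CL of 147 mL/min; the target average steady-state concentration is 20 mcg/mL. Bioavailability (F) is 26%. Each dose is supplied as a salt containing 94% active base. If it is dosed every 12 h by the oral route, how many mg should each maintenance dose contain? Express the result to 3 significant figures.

CL = 147 mL/min × 60/1000 = 8.820 L/h
D = CL × Css × τ / F / S = 8.820 × 20 × 12 / 0.26 / 0.94 = 8661 mg

8660 mg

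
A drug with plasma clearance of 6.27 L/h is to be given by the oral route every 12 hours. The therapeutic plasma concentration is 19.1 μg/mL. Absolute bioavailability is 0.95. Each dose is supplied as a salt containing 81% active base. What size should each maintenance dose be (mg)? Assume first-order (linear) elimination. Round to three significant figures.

1870 mg

D = CL × Css × τ / F / S = 6.270 × 19.1 × 12 / 0.95 / 0.81 = 1868 mg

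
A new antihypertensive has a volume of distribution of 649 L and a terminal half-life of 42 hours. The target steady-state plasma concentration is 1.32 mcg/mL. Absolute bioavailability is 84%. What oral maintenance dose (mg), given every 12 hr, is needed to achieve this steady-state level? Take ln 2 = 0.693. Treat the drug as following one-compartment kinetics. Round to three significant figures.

k = 0.693/42 = 0.01650 h⁻¹, so CL = k·Vd = 0.01650 × 649.0 = 10.71 L/h
D = CL × Css × τ / F = 10.71 × 1.32 × 12 / 0.84 = 202.0 mg

202 mg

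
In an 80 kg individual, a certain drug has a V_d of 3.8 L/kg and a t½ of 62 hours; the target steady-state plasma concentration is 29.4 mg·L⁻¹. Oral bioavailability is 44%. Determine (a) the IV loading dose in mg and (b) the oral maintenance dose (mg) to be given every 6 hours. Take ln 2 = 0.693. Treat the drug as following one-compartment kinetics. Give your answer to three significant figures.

Vd = 3.8 L/kg × 80 kg = 304.0 L
LD = Vd × C = 304.0 × 29.4 = 8938 mg
CL = 0.693 × Vd / t½ = 0.693 × 304.0 / 62 = 3.398 L/h
D = CL × Css × τ / F = 3.398 × 29.4 × 6 / 0.44 = 1362 mg

(a) 8940 mg; (b) 1360 mg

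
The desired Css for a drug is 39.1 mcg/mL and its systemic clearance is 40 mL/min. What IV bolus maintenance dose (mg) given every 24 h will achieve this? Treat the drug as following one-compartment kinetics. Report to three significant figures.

Convert clearance: 40 mL/min × 60 min/h ÷ 1000 mL/L = 2.400 L/h
D = CL × Css × τ = 2.400 × 39.1 × 24 = 2252 mg

2250 mg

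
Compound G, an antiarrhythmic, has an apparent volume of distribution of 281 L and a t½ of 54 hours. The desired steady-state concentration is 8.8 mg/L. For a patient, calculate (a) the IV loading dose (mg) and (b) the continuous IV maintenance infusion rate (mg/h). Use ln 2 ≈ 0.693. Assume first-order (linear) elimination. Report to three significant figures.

(a) 2470 mg; (b) 31.7 mg/h

LD = Vd × C = 281.0 × 8.8 = 2473 mg
CL = 0.693 × Vd / t½ = 0.693 × 281.0 / 54 = 3.606 L/h
Infusion rate = CL × Css = 3.606 × 8.8 = 31.73 mg/h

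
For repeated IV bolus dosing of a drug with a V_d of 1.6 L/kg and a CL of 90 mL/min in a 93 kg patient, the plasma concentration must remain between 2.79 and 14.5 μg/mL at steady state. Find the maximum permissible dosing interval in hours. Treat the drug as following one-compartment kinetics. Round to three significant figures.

45.4 h

Vd(total) = 93 kg × 1.6 L/kg = 148.8 L
CL = 90 mL/min × 60/1000 = 5.400 L/h
k = CL / Vd = 5.400 / 148.8 = 0.03629 h⁻¹
Between IV bolus doses, concentration decays as C = C₀·e^(−kτ), so C_peak/C_trough = e^(kτ).
τ_max = ln(C_peak/C_trough) / k = ln(14.5/2.79) / 0.03629 = 1.648 / 0.03629 = 45.41 h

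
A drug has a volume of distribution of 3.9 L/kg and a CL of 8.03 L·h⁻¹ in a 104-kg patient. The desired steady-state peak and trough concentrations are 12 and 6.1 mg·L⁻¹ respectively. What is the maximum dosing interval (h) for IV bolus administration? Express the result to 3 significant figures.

34.2 h

Total Vd = 3.9 × 104 = 405.6 L
k = CL / Vd = 8.030 / 405.6 = 0.01980 h⁻¹
Between IV bolus doses, concentration decays as C = C₀·e^(−kτ), so C_peak/C_trough = e^(kτ).
τ_max = ln(C_peak/C_trough) / k = ln(12/6.1) / 0.01980 = 0.6766 / 0.01980 = 34.17 h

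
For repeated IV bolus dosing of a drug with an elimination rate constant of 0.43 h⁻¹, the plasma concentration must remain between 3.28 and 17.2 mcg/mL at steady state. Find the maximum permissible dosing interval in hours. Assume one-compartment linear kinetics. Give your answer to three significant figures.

3.85 h

Between IV bolus doses, concentration decays as C = C₀·e^(−kτ), so C_peak/C_trough = e^(kτ).
τ_max = ln(C_peak/C_trough) / k = ln(17.2/3.28) / 0.4300 = 1.657 / 0.4300 = 3.853 h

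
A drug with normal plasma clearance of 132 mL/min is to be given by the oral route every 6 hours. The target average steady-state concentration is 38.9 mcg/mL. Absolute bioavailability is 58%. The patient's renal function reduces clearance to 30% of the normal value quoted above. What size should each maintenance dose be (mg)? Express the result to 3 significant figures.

CL = 132 mL/min × 60/1000 = 7.920 L/h
Patient clearance = 0.3 × 7.920 = 2.376 L/h
D = CL × Css × τ / F = 2.376 × 38.9 × 6 / 0.58 = 956.1 mg

956 mg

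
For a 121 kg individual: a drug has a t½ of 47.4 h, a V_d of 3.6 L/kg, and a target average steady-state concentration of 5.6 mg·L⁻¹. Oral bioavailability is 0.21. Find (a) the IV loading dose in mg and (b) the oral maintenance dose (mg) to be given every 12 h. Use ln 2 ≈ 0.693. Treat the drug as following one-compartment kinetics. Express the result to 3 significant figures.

Vd = 3.6 L/kg × 121 kg = 435.6 L
LD = Vd × C = 435.6 × 5.6 = 2439 mg
CL = 0.693 × Vd / t½ = 0.693 × 435.6 / 47.4 = 6.369 L/h
D = CL × Css × τ / F = 6.369 × 5.6 × 12 / 0.21 = 2038 mg

(a) 2440 mg; (b) 2040 mg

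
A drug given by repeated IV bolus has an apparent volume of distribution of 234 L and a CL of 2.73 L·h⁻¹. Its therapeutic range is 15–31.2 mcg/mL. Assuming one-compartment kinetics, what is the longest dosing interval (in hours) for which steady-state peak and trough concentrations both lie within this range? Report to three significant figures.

62.8 h

k = CL / Vd = 2.730 / 234.0 = 0.01167 h⁻¹
Between IV bolus doses, concentration decays as C = C₀·e^(−kτ), so C_peak/C_trough = e^(kτ).
τ_max = ln(C_peak/C_trough) / k = ln(31.2/15) / 0.01167 = 0.7324 / 0.01167 = 62.76 h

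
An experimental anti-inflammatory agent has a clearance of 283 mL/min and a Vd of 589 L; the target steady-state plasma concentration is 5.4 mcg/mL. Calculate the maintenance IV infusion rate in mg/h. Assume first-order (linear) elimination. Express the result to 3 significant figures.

91.7 mg/h

Convert clearance: 283 mL/min × 60 min/h ÷ 1000 mL/L = 16.98 L/h
Maintenance depends on clearance, not Vd — rate in must match rate out.
Rate = CL × Css = 16.98 × 5.4 = 91.69 mg/h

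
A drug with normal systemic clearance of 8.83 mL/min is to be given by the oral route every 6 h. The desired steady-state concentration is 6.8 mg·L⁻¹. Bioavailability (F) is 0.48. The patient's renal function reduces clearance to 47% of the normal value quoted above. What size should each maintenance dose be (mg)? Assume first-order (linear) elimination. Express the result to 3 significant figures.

CL = 8.83 mL/min = 8.83 × 0.06 = 0.5298 L/h
Patient clearance = 0.47 × 0.5298 = 0.2490 L/h
D = CL × Css × τ / F = 0.2490 × 6.8 × 6 / 0.48 = 21.17 mg

21.2 mg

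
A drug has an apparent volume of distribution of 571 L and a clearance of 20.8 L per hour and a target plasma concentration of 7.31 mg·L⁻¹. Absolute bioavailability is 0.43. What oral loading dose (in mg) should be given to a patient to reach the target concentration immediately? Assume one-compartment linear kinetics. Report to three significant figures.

LD = Vd × C / F = 571.0 × 7.310 / 0.43 = 9707 mg

9710 mg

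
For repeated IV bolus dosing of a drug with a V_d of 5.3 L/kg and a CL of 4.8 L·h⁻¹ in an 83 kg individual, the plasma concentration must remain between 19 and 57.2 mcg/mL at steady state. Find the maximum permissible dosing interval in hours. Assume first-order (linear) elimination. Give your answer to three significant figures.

101 h

Vd = 5.3 L/kg × 83 kg = 439.9 L
k = CL / Vd = 4.800 / 439.9 = 0.01091 h⁻¹
Between IV bolus doses, concentration decays as C = C₀·e^(−kτ), so C_peak/C_trough = e^(kτ).
τ_max = ln(C_peak/C_trough) / k = ln(57.2/19) / 0.01091 = 1.102 / 0.01091 = 101.0 h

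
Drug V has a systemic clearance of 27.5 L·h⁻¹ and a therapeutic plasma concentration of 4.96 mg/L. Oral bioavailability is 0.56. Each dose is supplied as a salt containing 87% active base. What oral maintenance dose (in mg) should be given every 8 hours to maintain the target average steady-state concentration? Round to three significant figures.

D = CL × Css × τ / F / S = 27.50 × 4.96 × 8 / 0.56 / 0.87 = 2240 mg

2240 mg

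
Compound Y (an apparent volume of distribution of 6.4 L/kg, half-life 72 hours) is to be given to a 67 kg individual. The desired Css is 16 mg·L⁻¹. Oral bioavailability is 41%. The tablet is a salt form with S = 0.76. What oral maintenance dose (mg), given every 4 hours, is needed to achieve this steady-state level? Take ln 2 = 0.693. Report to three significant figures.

Total Vd = 6.4 × 67 = 428.8 L
CL = 0.693 × Vd / t½ = 0.693 × 428.8 / 72 = 4.127 L/h
D = CL × Css × τ / F / S = 4.127 × 16 × 4 / 0.41 / 0.76 = 847.7 mg

848 mg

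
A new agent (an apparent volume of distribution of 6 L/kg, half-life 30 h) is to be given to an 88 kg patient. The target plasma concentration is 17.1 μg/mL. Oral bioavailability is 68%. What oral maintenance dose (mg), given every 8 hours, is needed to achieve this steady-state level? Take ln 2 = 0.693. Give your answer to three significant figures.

Vd(total) = 88 kg × 6 L/kg = 528.0 L
CL = ln 2 · Vd / t½ = 0.693 × 528.0 / 30 = 12.20 L/h
D = CL × Css × τ / F = 12.20 × 17.1 × 8 / 0.68 = 2454 mg

2450 mg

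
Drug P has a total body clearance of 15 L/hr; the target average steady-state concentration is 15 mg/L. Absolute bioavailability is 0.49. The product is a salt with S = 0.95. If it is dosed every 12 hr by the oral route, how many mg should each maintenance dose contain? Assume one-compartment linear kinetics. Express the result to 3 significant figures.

At steady state, dose per interval replaces the amount cleared in that interval: F·S·D/τ = CL·Css.
D = CL × Css × τ / F / S = 15.00 × 15 × 12 / 0.49 / 0.95 = 5800 mg

5800 mg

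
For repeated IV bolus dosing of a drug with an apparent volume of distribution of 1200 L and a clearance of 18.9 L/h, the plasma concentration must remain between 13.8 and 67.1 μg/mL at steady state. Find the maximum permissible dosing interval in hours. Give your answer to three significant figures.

k = CL / Vd = 18.90 / 1200 = 0.01575 h⁻¹
Between IV bolus doses, concentration decays as C = C₀·e^(−kτ), so C_peak/C_trough = e^(kτ).
τ_max = ln(C_peak/C_trough) / k = ln(67.1/13.8) / 0.01575 = 1.582 / 0.01575 = 100.4 h

100 h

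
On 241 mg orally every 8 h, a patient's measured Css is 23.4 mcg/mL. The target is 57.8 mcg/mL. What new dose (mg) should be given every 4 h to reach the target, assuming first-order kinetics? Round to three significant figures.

298 mg

For first-order elimination, Css ∝ F·D/(CL·τ); F and CL are unchanged, so Css ∝ D/τ.
D₂ = D₁ × (Css,target / Css,current) × (τ₂/τ₁) = 241 × (57.8/23.4) × (4/8) = 297.6 mg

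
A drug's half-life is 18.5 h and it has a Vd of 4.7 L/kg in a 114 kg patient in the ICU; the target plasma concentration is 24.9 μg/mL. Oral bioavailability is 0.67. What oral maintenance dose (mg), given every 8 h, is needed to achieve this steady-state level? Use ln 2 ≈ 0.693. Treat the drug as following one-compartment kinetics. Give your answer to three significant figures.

5970 mg

Total Vd = 4.7 × 114 = 535.8 L
k = 0.693/18.5 = 0.03746 h⁻¹, so CL = k·Vd = 0.03746 × 535.8 = 20.07 L/h
D = CL × Css × τ / F = 20.07 × 24.9 × 8 / 0.67 = 5967 mg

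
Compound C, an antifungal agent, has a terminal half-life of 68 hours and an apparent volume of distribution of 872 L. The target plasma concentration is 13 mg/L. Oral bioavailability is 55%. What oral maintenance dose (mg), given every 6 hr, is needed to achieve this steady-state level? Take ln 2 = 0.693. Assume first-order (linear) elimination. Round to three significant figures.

CL = ln 2 · Vd / t½ = 0.693 × 872.0 / 68 = 8.887 L/h
D = CL × Css × τ / F = 8.887 × 13 × 6 / 0.55 = 1260 mg

1260 mg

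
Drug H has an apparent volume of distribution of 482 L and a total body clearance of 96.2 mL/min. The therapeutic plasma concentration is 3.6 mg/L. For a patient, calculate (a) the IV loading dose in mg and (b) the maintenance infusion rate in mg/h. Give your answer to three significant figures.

(a) 1740 mg; (b) 20.8 mg/h

Loading: fill Vd to C_target → 482.0 L × 3.6 mg/L = 1735 mg
CL = 96.2 mL/min = 96.2 × 0.06 = 5.772 L/h
Maintenance: replace elimination → rate = CL × Css = 5.772 × 3.6 = 20.78 mg/h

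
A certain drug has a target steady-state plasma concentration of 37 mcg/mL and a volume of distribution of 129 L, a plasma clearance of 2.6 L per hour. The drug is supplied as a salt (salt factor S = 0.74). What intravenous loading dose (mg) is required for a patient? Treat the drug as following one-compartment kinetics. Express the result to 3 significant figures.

6450 mg

LD = Vd × C / S = 129.0 × 37.00 / 0.74 = 6450 mg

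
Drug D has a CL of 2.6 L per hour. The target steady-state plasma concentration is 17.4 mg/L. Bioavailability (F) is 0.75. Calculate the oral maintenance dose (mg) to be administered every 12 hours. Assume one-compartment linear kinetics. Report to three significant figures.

724 mg

D = CL × Css × τ / F = 2.600 × 17.4 × 12 / 0.75 = 723.8 mg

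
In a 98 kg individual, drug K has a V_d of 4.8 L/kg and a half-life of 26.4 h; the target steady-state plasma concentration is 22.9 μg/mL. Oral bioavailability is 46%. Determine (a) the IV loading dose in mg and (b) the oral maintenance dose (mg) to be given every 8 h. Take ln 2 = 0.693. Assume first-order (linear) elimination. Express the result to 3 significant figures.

(a) 10800 mg; (b) 4920 mg

Total Vd = 4.8 × 98 = 470.4 L
LD = Vd × C = 470.4 × 22.9 = 10770 mg
CL = 0.693 × Vd / t½ = 0.693 × 470.4 / 26.4 = 12.35 L/h
D = CL × Css × τ / F = 12.35 × 22.9 × 8 / 0.46 = 4919 mg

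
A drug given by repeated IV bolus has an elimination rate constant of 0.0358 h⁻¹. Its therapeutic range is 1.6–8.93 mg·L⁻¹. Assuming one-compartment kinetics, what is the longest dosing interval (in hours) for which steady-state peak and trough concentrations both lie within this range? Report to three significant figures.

48.0 h

Between IV bolus doses, concentration decays as C = C₀·e^(−kτ), so C_peak/C_trough = e^(kτ).
τ_max = ln(C_peak/C_trough) / k = ln(8.93/1.6) / 0.03580 = 1.719 / 0.03580 = 48.02 h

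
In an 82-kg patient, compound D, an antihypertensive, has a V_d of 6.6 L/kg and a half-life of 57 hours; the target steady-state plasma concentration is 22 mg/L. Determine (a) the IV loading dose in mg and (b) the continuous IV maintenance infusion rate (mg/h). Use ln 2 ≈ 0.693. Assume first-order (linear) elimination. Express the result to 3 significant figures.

(a) 11900 mg; (b) 145 mg/h

Total Vd = 6.6 × 82 = 541.2 L
LD = Vd × C = 541.2 × 22 = 11910 mg
CL = 0.693 × Vd / t½ = 0.693 × 541.2 / 57 = 6.580 L/h
Infusion rate = CL × Css = 6.580 × 22 = 144.8 mg/h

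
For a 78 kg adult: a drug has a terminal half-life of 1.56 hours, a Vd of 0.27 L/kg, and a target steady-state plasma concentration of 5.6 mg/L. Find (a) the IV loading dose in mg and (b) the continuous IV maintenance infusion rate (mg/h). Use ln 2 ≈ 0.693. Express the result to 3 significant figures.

(a) 118 mg; (b) 52.4 mg/h

Total Vd = 0.27 × 78 = 21.06 L
LD = Vd × C = 21.06 × 5.6 = 117.9 mg
CL = 0.693 × Vd / t½ = 0.693 × 21.06 / 1.56 = 9.356 L/h
Infusion rate = CL × Css = 9.356 × 5.6 = 52.39 mg/h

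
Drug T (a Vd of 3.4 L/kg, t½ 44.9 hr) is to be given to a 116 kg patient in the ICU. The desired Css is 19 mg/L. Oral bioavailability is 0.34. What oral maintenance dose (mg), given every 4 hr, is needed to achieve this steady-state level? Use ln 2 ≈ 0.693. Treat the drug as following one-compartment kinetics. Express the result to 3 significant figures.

Vd(total) = 116 kg × 3.4 L/kg = 394.4 L
CL = ln 2 · Vd / t½ = 0.693 × 394.4 / 44.9 = 6.087 L/h
D = CL × Css × τ / F = 6.087 × 19 × 4 / 0.34 = 1361 mg

1360 mg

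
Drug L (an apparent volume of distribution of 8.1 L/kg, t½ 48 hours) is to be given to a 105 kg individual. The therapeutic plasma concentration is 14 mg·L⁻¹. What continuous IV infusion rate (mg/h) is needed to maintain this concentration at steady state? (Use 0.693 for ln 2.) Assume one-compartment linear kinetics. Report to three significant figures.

Total Vd = 8.1 × 105 = 850.5 L
CL = ln 2 · Vd / t½ = 0.693 × 850.5 / 48 = 12.28 L/h
Infusion rate = CL × Css = 12.28 × 14 = 171.9 mg/h

172 mg/h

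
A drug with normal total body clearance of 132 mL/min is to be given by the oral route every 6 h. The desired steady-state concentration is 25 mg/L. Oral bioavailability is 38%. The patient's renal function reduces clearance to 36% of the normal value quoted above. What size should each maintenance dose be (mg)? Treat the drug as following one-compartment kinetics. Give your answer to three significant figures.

Convert clearance: 132 mL/min × 60 min/h ÷ 1000 mL/L = 7.920 L/h
Patient clearance = 0.36 × 7.920 = 2.851 L/h
D = CL × Css × τ / F = 2.851 × 25 × 6 / 0.38 = 1125 mg

1130 mg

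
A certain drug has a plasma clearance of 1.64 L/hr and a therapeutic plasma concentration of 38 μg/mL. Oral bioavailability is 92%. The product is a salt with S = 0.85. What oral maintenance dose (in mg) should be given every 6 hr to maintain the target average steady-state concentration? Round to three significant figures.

D = CL × Css × τ / F / S = 1.640 × 38 × 6 / 0.92 / 0.85 = 478.2 mg

478 mg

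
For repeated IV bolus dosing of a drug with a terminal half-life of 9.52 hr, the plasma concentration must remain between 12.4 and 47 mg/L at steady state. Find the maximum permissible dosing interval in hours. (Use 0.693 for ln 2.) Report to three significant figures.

18.3 h

k = 0.693 / t½ = 0.693 / 9.52 = 0.07279 h⁻¹
Between IV bolus doses, concentration decays as C = C₀·e^(−kτ), so C_peak/C_trough = e^(kτ).
τ_max = ln(C_peak/C_trough) / k = ln(47/12.4) / 0.07279 = 1.332 / 0.07279 = 18.30 h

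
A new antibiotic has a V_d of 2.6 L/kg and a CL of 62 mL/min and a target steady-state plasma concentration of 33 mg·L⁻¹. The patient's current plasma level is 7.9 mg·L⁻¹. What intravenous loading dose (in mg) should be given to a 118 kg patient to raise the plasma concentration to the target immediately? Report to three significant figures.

7700 mg

Vd = 2.6 L/kg × 118 kg = 306.8 L
LD is governed by Vd — clearance does not enter the loading-dose calculation.
Concentration deficit ΔC = 33 − 7.9 = 25.10 mg/L
LD = Vd × ΔC = 306.8 × 25.10 = 7701 mg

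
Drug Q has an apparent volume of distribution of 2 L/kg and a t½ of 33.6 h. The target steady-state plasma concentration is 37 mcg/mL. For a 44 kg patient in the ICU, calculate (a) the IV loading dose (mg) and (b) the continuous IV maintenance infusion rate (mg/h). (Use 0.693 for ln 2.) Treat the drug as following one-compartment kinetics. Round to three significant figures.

(a) 3260 mg; (b) 67.2 mg/h

Vd(total) = 44 kg × 2 L/kg = 88.00 L
LD = Vd × C = 88.00 × 37 = 3256 mg
CL = 0.693 × Vd / t½ = 0.693 × 88.00 / 33.6 = 1.815 L/h
Infusion rate = CL × Css = 1.815 × 37 = 67.16 mg/h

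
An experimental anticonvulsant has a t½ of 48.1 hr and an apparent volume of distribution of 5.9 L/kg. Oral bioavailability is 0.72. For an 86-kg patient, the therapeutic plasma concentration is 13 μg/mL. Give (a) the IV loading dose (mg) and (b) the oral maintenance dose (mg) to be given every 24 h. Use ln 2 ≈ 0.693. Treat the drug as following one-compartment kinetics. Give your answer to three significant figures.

(a) 6600 mg; (b) 3170 mg

Total Vd = 5.9 × 86 = 507.4 L
LD = Vd × C = 507.4 × 13 = 6596 mg
CL = 0.693 × Vd / t½ = 0.693 × 507.4 / 48.1 = 7.310 L/h
D = CL × Css × τ / F = 7.310 × 13 × 24 / 0.72 = 3168 mg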